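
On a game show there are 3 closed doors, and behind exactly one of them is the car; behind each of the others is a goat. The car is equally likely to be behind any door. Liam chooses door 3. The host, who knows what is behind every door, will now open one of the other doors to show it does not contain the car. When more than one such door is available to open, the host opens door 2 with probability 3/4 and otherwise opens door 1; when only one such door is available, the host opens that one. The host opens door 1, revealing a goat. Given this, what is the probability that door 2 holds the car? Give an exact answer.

Consider each possible location of the car in turn.
If it is behind door 1 (prior 1/3): the host opened door 1, so this case is ruled out; weight (1/3)·0 = 0.
If it is behind door 2 (prior 1/3): only door 1 is available, probability 1; weight (1/3)·1 = 1/3.
If it is behind door 3 (prior 1/3): door 2 is available but not opened, probability 1/4; weight (1/3)·(1/4) = 1/12.
The weights sum to 5/12.
So P(the car behind door 2 | the host opened door 1) = (1/3) / (5/12) = 4/5.

4/5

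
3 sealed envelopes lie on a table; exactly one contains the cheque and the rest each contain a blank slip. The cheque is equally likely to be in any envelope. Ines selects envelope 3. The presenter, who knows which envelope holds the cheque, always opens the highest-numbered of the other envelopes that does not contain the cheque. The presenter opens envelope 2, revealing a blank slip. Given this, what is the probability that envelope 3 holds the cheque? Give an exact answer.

1/2

Consider each possible location of the cheque in turn.
If it is in either of envelopes 1 and 3 (prior 1/3 each): envelope 2 is the highest-numbered option available, probability 1; weight (1/3)·1 = 1/3 each.
If it is in envelope 2 (prior 1/3): the presenter opened envelope 2, so this case is ruled out; weight (1/3)·0 = 0.
The weights sum to 2/3.
So P(the cheque in envelope 3 | the presenter opened envelope 2) = (1/3) / (2/3) = 1/2.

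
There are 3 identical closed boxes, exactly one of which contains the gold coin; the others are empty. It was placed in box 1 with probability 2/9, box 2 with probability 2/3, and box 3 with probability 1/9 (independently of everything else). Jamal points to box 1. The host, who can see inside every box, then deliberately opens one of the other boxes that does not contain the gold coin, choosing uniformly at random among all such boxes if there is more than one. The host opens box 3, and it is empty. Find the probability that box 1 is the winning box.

1/7

Apply Bayes' rule, conditioning on where the gold coin actually is.
If it is in box 1 (prior 2/9): the host has 2 equally likely choices, so probability 1/2; weight (2/9)·(1/2) = 1/9.
If it is in box 2 (prior 2/3): the host has no choice, probability 1; weight (2/3)·1 = 2/3.
If it is in box 3 (prior 1/9): the host opened box 3, so this case is ruled out; weight (1/9)·0 = 0.
The weights sum to 7/9.
So P(the gold coin in box 1 | the host opened box 3) = (1/9) / (7/9) = 1/7.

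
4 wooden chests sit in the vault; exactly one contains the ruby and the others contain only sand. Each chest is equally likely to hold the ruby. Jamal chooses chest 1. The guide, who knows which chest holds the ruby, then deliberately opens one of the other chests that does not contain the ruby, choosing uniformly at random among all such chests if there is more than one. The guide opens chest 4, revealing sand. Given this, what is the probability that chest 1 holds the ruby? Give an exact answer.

1/4

Condition on the true location of the ruby.
If it is in chest 1 (prior 1/4): the guide has 3 equally likely choices, so probability 1/3; weight (1/4)·(1/3) = 1/12.
If it is in either of chests 2 and 3 (prior 1/4 each): the guide has 2 equally likely choices, so probability 1/2; weight (1/4)·(1/2) = 1/8 each.
If it is in chest 4 (prior 1/4): the guide opened chest 4, so this case is ruled out; weight (1/4)·0 = 0.
The weights sum to 1/3.
So P(the ruby in chest 1 | the guide opened chest 4) = (1/12) / (1/3) = 1/4.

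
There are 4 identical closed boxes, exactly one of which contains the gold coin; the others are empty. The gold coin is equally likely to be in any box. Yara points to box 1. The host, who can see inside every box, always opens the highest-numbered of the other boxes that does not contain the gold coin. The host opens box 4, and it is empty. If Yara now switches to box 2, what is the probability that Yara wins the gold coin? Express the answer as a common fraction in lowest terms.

1/3

Apply Bayes' rule, conditioning on where the gold coin actually is.
If it is in any of boxes 1, 2, and 3 (prior 1/4 each): box 4 is the highest-numbered option available, probability 1; weight (1/4)·1 = 1/4 each.
If it is in box 4 (prior 1/4): the host opened box 4, so this case is ruled out; weight (1/4)·0 = 0.
The weights sum to 3/4.
So P(the gold coin in box 2 | the host opened box 4) = (1/4) / (3/4) = 1/3.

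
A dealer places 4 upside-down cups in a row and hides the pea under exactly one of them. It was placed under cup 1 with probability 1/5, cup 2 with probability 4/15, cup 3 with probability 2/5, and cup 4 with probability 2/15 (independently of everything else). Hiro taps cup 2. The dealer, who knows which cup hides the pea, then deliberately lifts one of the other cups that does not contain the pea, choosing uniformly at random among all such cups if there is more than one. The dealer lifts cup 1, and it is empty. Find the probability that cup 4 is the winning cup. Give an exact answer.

3/16

Condition on the true location of the pea.
If it is under cup 1 (prior 1/5): the dealer opened cup 1, so this case is ruled out; weight (1/5)·0 = 0.
If it is under cup 2 (prior 4/15): the dealer has 3 equally likely choices, so probability 1/3; weight (4/15)·(1/3) = 4/45.
If it is under cup 3 (prior 2/5): the dealer has 2 equally likely choices, so probability 1/2; weight (2/5)·(1/2) = 1/5.
If it is under cup 4 (prior 2/15): the dealer has 2 equally likely choices, so probability 1/2; weight (2/15)·(1/2) = 1/15.
The weights sum to 16/45.
So P(the pea under cup 4 | the dealer opened cup 1) = (1/15) / (16/45) = 3/16.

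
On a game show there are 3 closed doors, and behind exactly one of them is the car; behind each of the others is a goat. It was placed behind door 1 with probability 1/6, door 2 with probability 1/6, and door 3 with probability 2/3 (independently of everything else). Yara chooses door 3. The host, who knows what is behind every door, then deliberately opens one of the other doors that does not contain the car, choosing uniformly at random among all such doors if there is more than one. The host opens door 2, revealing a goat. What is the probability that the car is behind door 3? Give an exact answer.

2/3

Consider each possible location of the car in turn.
If it is behind door 1 (prior 1/6): the host has no choice, probability 1; weight (1/6)·1 = 1/6.
If it is behind door 2 (prior 1/6): the host opened door 2, so this case is ruled out; weight (1/6)·0 = 0.
If it is behind door 3 (prior 2/3): the host has 2 equally likely choices, so probability 1/2; weight (2/3)·(1/2) = 1/3.
The weights sum to 1/2.
So P(the car behind door 3 | the host opened door 2) = (1/3) / (1/2) = 2/3.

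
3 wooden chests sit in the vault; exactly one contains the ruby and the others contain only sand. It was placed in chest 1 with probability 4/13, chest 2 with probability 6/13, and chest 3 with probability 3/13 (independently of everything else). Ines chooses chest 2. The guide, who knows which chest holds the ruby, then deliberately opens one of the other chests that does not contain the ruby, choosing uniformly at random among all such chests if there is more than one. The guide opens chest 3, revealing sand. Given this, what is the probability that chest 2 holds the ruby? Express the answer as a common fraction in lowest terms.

3/7

Apply Bayes' rule, conditioning on where the ruby actually is.
If it is in chest 1 (prior 4/13): the guide has no choice, probability 1; weight (4/13)·1 = 4/13.
If it is in chest 2 (prior 6/13): the guide has 2 equally likely choices, so probability 1/2; weight (6/13)·(1/2) = 3/13.
If it is in chest 3 (prior 3/13): the guide opened chest 3, so this case is ruled out; weight (3/13)·0 = 0.
The weights sum to 7/13.
So P(the ruby in chest 2 | the guide opened chest 3) = (3/13) / (7/13) = 3/7.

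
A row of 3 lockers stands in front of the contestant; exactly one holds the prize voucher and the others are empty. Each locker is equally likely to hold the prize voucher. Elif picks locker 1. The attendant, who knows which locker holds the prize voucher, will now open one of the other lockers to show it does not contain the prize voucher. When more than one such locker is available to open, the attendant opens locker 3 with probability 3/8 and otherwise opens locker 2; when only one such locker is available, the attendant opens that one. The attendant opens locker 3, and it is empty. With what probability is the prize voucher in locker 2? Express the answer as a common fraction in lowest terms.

Apply Bayes' rule, conditioning on where the prize voucher actually is.
If it is in locker 1 (prior 1/3): locker 3 is available, opened with probability 3/8; weight (1/3)·(3/8) = 1/8.
If it is in locker 2 (prior 1/3): only locker 3 is available, probability 1; weight (1/3)·1 = 1/3.
If it is in locker 3 (prior 1/3): the attendant opened locker 3, so this case is ruled out; weight (1/3)·0 = 0.
The weights sum to 11/24.
So P(the prize voucher in locker 2 | the attendant opened locker 3) = (1/3) / (11/24) = 8/11.

8/11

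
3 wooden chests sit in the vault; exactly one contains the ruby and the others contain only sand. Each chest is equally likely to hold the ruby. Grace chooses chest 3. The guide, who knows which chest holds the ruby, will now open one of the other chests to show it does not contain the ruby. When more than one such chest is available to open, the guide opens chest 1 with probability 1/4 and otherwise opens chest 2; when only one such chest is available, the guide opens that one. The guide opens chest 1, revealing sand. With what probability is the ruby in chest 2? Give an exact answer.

Condition on the true location of the ruby.
If it is in chest 1 (prior 1/3): the guide opened chest 1, so this case is ruled out; weight (1/3)·0 = 0.
If it is in chest 2 (prior 1/3): only chest 1 is available, probability 1; weight (1/3)·1 = 1/3.
If it is in chest 3 (prior 1/3): chest 1 is available, opened with probability 1/4; weight (1/3)·(1/4) = 1/12.
The weights sum to 5/12.
So P(the ruby in chest 2 | the guide opened chest 1) = (1/3) / (5/12) = 4/5.

4/5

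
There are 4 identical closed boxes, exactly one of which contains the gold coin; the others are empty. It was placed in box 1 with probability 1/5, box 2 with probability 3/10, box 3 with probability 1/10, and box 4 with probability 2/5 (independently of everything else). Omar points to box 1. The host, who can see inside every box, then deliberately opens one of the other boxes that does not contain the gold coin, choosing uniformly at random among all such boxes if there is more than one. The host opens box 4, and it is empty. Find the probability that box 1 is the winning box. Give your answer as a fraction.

1/4

Consider each possible location of the gold coin in turn.
If it is in box 1 (prior 1/5): the host has 3 equally likely choices, so probability 1/3; weight (1/5)·(1/3) = 1/15.
If it is in box 2 (prior 3/10): the host has 2 equally likely choices, so probability 1/2; weight (3/10)·(1/2) = 3/20.
If it is in box 3 (prior 1/10): the host has 2 equally likely choices, so probability 1/2; weight (1/10)·(1/2) = 1/20.
If it is in box 4 (prior 2/5): the host opened box 4, so this case is ruled out; weight (2/5)·0 = 0.
The weights sum to 4/15.
So P(the gold coin in box 1 | the host opened box 4) = (1/15) / (4/15) = 1/4.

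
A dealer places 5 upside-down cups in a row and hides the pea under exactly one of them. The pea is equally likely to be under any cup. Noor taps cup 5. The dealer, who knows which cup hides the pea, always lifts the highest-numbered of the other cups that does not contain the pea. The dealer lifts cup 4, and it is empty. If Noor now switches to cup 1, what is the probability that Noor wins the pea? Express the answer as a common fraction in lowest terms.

Apply Bayes' rule, conditioning on where the pea actually is.
If it is under any of cups 1, 2, 3, and 5 (prior 1/5 each): cup 4 is the highest-numbered option available, probability 1; weight (1/5)·1 = 1/5 each.
If it is under cup 4 (prior 1/5): the dealer opened cup 4, so this case is ruled out; weight (1/5)·0 = 0.
The weights sum to 4/5.
So P(the pea under cup 1 | the dealer opened cup 4) = (1/5) / (4/5) = 1/4.

1/4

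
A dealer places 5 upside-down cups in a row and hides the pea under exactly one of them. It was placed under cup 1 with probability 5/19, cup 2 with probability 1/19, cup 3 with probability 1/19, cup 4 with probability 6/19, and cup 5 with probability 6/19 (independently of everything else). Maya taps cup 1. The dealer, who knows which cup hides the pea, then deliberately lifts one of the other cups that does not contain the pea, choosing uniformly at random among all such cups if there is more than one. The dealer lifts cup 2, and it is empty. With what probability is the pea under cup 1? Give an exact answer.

15/67

Condition on the true location of the pea.
If it is under cup 1 (prior 5/19): the dealer has 4 equally likely choices, so probability 1/4; weight (5/19)·(1/4) = 5/76.
If it is under cup 2 (prior 1/19): the dealer opened cup 2, so this case is ruled out; weight (1/19)·0 = 0.
If it is under cup 3 (prior 1/19): the dealer has 3 equally likely choices, so probability 1/3; weight (1/19)·(1/3) = 1/57.
If it is under either of cups 4 and 5 (prior 6/19 each): the dealer has 3 equally likely choices, so probability 1/3; weight (6/19)·(1/3) = 2/19 each.
The weights sum to 67/228.
So P(the pea under cup 1 | the dealer opened cup 2) = (5/76) / (67/228) = 15/67.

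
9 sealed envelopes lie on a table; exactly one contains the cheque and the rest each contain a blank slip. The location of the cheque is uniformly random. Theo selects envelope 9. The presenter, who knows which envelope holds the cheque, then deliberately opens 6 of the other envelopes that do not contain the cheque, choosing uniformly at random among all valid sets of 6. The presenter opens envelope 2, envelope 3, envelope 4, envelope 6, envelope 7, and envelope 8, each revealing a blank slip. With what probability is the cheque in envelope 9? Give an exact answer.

Apply Bayes' rule, conditioning on where the cheque actually is.
If it is in either of envelopes 1 and 5 (prior 1/9 each): the presenter has 7 equally likely choices, so probability 1/7; weight (1/9)·(1/7) = 1/63 each.
If it is in any of envelopes 2, 3, 4, 6, 7, and 8 (prior 1/9 each): that envelope was opened and seen not to hold the prize — ruled out; weight (1/9)·0 = 0 each.
If it is in envelope 9 (prior 1/9): the presenter has 28 equally likely choices, so probability 1/28; weight (1/9)·(1/28) = 1/252.
The weights sum to 1/28.
So P(the cheque in envelope 9 | the presenter opened envelope 2, envelope 3, envelope 4, envelope 6, envelope 7, and envelope 8) = (1/252) / (1/28) = 1/9.

1/9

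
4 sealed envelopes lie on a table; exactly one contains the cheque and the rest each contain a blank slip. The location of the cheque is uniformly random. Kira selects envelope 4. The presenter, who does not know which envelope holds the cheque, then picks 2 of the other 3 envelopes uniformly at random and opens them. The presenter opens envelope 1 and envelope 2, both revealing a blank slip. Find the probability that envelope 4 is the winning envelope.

1/2

Condition on the true location of the cheque.
If it is in either of envelopes 1 and 2 (prior 1/4 each): that envelope was opened and seen not to hold the prize — ruled out; weight (1/4)·0 = 0 each.
If it is in either of envelopes 3 and 4 (prior 1/4 each): the presenter picks exactly this set with probability 1/3 regardless, and none is the prize; weight (1/4)·(1/3) = 1/12 each.
The weights sum to 1/6.
So P(the cheque in envelope 4 | the presenter opened envelope 1 and envelope 2) = (1/12) / (1/6) = 1/2.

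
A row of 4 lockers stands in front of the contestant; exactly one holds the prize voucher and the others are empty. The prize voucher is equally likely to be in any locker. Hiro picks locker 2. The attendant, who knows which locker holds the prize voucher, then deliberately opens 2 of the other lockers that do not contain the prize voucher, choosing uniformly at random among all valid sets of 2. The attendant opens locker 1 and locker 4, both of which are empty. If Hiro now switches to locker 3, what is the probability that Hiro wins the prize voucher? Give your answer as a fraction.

Condition on the true location of the prize voucher.
If it is in either of lockers 1 and 4 (prior 1/4 each): that locker was opened and seen not to hold the prize — ruled out; weight (1/4)·0 = 0 each.
If it is in locker 2 (prior 1/4): the attendant has 3 equally likely choices, so probability 1/3; weight (1/4)·(1/3) = 1/12.
If it is in locker 3 (prior 1/4): the attendant has no choice, probability 1; weight (1/4)·1 = 1/4.
The weights sum to 1/3.
So P(the prize voucher in locker 3 | the attendant opened locker 1 and locker 4) = (1/4) / (1/3) = 3/4.

3/4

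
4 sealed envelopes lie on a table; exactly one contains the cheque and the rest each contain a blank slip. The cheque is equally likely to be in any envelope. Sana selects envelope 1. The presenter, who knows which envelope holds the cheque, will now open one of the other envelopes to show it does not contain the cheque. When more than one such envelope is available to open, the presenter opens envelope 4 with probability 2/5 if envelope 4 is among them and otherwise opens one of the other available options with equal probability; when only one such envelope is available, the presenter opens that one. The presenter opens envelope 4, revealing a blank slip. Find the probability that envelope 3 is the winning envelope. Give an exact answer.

1/3

Apply Bayes' rule, conditioning on where the cheque actually is.
If it is in any of envelopes 1, 2, and 3 (prior 1/4 each): envelope 4 is available, opened with probability 2/5; weight (1/4)·(2/5) = 1/10 each.
If it is in envelope 4 (prior 1/4): the presenter opened envelope 4, so this case is ruled out; weight (1/4)·0 = 0.
The weights sum to 3/10.
So P(the cheque in envelope 3 | the presenter opened envelope 4) = (1/10) / (3/10) = 1/3.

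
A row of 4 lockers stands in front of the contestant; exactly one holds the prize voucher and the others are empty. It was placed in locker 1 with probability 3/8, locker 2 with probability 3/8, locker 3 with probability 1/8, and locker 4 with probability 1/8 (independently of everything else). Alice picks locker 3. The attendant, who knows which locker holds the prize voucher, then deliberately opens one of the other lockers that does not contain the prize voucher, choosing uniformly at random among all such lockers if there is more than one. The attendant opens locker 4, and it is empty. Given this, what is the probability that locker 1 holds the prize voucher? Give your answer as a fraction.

9/20

Condition on the true location of the prize voucher.
If it is in either of lockers 1 and 2 (prior 3/8 each): the attendant has 2 equally likely choices, so probability 1/2; weight (3/8)·(1/2) = 3/16 each.
If it is in locker 3 (prior 1/8): the attendant has 3 equally likely choices, so probability 1/3; weight (1/8)·(1/3) = 1/24.
If it is in locker 4 (prior 1/8): the attendant opened locker 4, so this case is ruled out; weight (1/8)·0 = 0.
The weights sum to 5/12.
So P(the prize voucher in locker 1 | the attendant opened locker 4) = (3/16) / (5/12) = 9/20.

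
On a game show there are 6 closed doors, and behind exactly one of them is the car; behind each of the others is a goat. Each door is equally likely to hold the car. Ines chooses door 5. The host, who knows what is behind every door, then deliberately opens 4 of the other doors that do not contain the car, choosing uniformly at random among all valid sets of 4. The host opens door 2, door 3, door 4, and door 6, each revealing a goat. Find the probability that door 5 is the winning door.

Apply Bayes' rule, conditioning on where the car actually is.
If it is behind door 1 (prior 1/6): the host has no choice, probability 1; weight (1/6)·1 = 1/6.
If it is behind any of doors 2, 3, 4, and 6 (prior 1/6 each): that door was opened and seen not to hold the prize — ruled out; weight (1/6)·0 = 0 each.
If it is behind door 5 (prior 1/6): the host has 5 equally likely choices, so probability 1/5; weight (1/6)·(1/5) = 1/30.
The weights sum to 1/5.
So P(the car behind door 5 | the host opened door 2, door 3, door 4, and door 6) = (1/30) / (1/5) = 1/6.

1/6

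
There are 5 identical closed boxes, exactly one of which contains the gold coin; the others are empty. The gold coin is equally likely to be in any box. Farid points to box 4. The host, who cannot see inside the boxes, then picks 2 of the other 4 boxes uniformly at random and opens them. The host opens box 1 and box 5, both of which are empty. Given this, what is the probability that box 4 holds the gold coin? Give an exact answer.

Consider each possible location of the gold coin in turn.
If it is in either of boxes 1 and 5 (prior 1/5 each): that box was opened and seen not to hold the prize — ruled out; weight (1/5)·0 = 0 each.
If it is in any of boxes 2, 3, and 4 (prior 1/5 each): the host picks exactly this set with probability 1/6 regardless, and none is the prize; weight (1/5)·(1/6) = 1/30 each.
The weights sum to 1/10.
So P(the gold coin in box 4 | the host opened box 1 and box 5) = (1/30) / (1/10) = 1/3.

1/3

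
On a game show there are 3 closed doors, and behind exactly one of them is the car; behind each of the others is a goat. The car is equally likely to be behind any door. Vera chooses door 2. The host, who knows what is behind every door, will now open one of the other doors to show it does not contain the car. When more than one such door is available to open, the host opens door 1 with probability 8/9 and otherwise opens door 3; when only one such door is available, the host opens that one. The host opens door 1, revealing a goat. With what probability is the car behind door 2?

Condition on the true location of the car.
If it is behind door 1 (prior 1/3): the host opened door 1, so this case is ruled out; weight (1/3)·0 = 0.
If it is behind door 2 (prior 1/3): door 1 is available, opened with probability 8/9; weight (1/3)·(8/9) = 8/27.
If it is behind door 3 (prior 1/3): only door 1 is available, probability 1; weight (1/3)·1 = 1/3.
The weights sum to 17/27.
So P(the car behind door 2 | the host opened door 1) = (8/27) / (17/27) = 8/17.

8/17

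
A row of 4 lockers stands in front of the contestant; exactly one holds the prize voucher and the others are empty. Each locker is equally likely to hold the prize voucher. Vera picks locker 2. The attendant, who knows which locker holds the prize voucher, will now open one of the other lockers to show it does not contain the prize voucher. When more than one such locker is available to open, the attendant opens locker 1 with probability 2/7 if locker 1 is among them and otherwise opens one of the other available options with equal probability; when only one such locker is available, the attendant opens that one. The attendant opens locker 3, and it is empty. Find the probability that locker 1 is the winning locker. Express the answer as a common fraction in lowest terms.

7/22

Apply Bayes' rule, conditioning on where the prize voucher actually is.
If it is in locker 1 (prior 1/4): locker 1 holds the prize so is unavailable; the attendant chooses uniformly among the 2 others, probability 1/2; weight (1/4)·(1/2) = 1/8.
If it is in locker 2 (prior 1/4): locker 1 is available but not opened; locker 3 gets probability (1 − 2/7)/2 = 5/14; weight (1/4)·(5/14) = 5/56.
If it is in locker 3 (prior 1/4): the attendant opened locker 3, so this case is ruled out; weight (1/4)·0 = 0.
If it is in locker 4 (prior 1/4): locker 1 is available but not opened, probability 5/7; weight (1/4)·(5/7) = 5/28.
The weights sum to 11/28.
So P(the prize voucher in locker 1 | the attendant opened locker 3) = (1/8) / (11/28) = 7/22.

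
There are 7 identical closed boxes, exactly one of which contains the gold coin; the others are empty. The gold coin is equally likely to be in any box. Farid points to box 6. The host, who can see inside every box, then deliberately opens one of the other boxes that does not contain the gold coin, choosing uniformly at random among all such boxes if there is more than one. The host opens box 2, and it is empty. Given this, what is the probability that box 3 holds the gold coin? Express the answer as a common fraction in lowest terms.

Condition on the true location of the gold coin.
If it is in any of boxes 1, 3, 4, 5, and 7 (prior 1/7 each): the host has 5 equally likely choices, so probability 1/5; weight (1/7)·(1/5) = 1/35 each.
If it is in box 2 (prior 1/7): the host opened box 2, so this case is ruled out; weight (1/7)·0 = 0.
If it is in box 6 (prior 1/7): the host has 6 equally likely choices, so probability 1/6; weight (1/7)·(1/6) = 1/42.
The weights sum to 1/6.
So P(the gold coin in box 3 | the host opened box 2) = (1/35) / (1/6) = 6/35.

6/35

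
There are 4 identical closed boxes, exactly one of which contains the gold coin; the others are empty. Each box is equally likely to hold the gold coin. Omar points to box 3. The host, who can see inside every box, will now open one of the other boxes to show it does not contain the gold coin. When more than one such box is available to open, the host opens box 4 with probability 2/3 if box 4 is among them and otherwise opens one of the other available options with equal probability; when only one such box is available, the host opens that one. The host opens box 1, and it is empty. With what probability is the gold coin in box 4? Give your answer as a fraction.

Apply Bayes' rule, conditioning on where the gold coin actually is.
If it is in box 1 (prior 1/4): the host opened box 1, so this case is ruled out; weight (1/4)·0 = 0.
If it is in box 2 (prior 1/4): box 4 is available but not opened, probability 1/3; weight (1/4)·(1/3) = 1/12.
If it is in box 3 (prior 1/4): box 4 is available but not opened; box 1 gets probability (1 − 2/3)/2 = 1/6; weight (1/4)·(1/6) = 1/24.
If it is in box 4 (prior 1/4): box 4 holds the prize so is unavailable; the host chooses uniformly among the 2 others, probability 1/2; weight (1/4)·(1/2) = 1/8.
The weights sum to 1/4.
So P(the gold coin in box 4 | the host opened box 1) = (1/8) / (1/4) = 1/2.

1/2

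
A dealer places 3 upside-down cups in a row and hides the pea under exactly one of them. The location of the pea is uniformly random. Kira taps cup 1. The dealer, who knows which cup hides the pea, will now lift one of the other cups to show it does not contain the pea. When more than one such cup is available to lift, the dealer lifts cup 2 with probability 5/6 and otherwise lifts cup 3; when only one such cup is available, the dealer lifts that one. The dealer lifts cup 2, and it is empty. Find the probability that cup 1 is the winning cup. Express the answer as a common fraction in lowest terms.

5/11

Apply Bayes' rule, conditioning on where the pea actually is.
If it is under cup 1 (prior 1/3): cup 2 is available, opened with probability 5/6; weight (1/3)·(5/6) = 5/18.
If it is under cup 2 (prior 1/3): the dealer opened cup 2, so this case is ruled out; weight (1/3)·0 = 0.
If it is under cup 3 (prior 1/3): only cup 2 is available, probability 1; weight (1/3)·1 = 1/3.
The weights sum to 11/18.
So P(the pea under cup 1 | the dealer opened cup 2) = (5/18) / (11/18) = 5/11.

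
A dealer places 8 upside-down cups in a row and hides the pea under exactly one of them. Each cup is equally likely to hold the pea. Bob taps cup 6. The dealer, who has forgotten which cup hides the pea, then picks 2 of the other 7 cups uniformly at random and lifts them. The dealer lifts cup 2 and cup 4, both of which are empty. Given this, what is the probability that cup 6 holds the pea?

1/6

Because the dealer chose which cups to lift without knowing where the pea is, the choice is independent of the prize location. Learning that none of the 2 opened cups holds the pea simply rules out those 2 locations and leaves the remaining 6 cups still equally likely by symmetry.
So P(the pea under cup 6) = 1/6.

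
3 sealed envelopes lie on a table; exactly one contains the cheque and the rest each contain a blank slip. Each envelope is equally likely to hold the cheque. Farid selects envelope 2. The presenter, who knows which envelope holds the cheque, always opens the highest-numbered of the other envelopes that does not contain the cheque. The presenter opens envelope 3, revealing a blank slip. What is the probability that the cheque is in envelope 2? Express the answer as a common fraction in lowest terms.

1/2

Condition on the true location of the cheque.
If it is in either of envelopes 1 and 2 (prior 1/3 each): envelope 3 is the highest-numbered option available, probability 1; weight (1/3)·1 = 1/3 each.
If it is in envelope 3 (prior 1/3): the presenter opened envelope 3, so this case is ruled out; weight (1/3)·0 = 0.
The weights sum to 2/3.
So P(the cheque in envelope 2 | the presenter opened envelope 3) = (1/3) / (2/3) = 1/2.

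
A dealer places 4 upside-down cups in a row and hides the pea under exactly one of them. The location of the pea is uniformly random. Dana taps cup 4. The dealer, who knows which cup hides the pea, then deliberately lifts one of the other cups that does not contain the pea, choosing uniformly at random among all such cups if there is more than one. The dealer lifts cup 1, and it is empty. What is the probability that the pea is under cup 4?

Consider each possible location of the pea in turn.
If it is under cup 1 (prior 1/4): the dealer opened cup 1, so this case is ruled out; weight (1/4)·0 = 0.
If it is under either of cups 2 and 3 (prior 1/4 each): the dealer has 2 equally likely choices, so probability 1/2; weight (1/4)·(1/2) = 1/8 each.
If it is under cup 4 (prior 1/4): the dealer has 3 equally likely choices, so probability 1/3; weight (1/4)·(1/3) = 1/12.
The weights sum to 1/3.
So P(the pea under cup 4 | the dealer opened cup 1) = (1/12) / (1/3) = 1/4.

1/4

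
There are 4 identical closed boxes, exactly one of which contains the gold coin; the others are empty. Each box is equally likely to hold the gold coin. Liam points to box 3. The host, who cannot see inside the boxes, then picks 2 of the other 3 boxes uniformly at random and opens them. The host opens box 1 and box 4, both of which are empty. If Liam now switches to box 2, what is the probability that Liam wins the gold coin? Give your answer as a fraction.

Consider each possible location of the gold coin in turn.
If it is in either of boxes 1 and 4 (prior 1/4 each): that box was opened and seen not to hold the prize — ruled out; weight (1/4)·0 = 0 each.
If it is in either of boxes 2 and 3 (prior 1/4 each): the host picks exactly this set with probability 1/3 regardless, and none is the prize; weight (1/4)·(1/3) = 1/12 each.
The weights sum to 1/6.
So P(the gold coin in box 2 | the host opened box 1 and box 4) = (1/12) / (1/6) = 1/2.

1/2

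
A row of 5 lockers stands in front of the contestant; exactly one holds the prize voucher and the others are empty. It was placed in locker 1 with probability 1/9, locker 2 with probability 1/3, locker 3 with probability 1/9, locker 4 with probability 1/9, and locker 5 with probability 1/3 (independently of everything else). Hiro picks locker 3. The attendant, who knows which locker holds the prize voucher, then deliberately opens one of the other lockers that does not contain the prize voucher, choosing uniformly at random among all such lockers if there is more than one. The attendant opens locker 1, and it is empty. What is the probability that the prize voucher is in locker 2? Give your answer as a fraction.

12/31

Consider each possible location of the prize voucher in turn.
If it is in locker 1 (prior 1/9): the attendant opened locker 1, so this case is ruled out; weight (1/9)·0 = 0.
If it is in either of lockers 2 and 5 (prior 1/3 each): the attendant has 3 equally likely choices, so probability 1/3; weight (1/3)·(1/3) = 1/9 each.
If it is in locker 3 (prior 1/9): the attendant has 4 equally likely choices, so probability 1/4; weight (1/9)·(1/4) = 1/36.
If it is in locker 4 (prior 1/9): the attendant has 3 equally likely choices, so probability 1/3; weight (1/9)·(1/3) = 1/27.
The weights sum to 31/108.
So P(the prize voucher in locker 2 | the attendant opened locker 1) = (1/9) / (31/108) = 12/31.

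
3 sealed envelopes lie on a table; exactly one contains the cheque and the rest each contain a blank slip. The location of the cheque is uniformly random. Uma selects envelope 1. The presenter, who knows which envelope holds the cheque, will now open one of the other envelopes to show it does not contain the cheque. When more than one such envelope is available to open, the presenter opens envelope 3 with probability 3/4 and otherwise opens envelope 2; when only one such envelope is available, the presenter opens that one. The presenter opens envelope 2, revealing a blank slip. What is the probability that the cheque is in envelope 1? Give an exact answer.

1/5

Apply Bayes' rule, conditioning on where the cheque actually is.
If it is in envelope 1 (prior 1/3): envelope 3 is available but not opened, probability 1/4; weight (1/3)·(1/4) = 1/12.
If it is in envelope 2 (prior 1/3): the presenter opened envelope 2, so this case is ruled out; weight (1/3)·0 = 0.
If it is in envelope 3 (prior 1/3): only envelope 2 is available, probability 1; weight (1/3)·1 = 1/3.
The weights sum to 5/12.
So P(the cheque in envelope 1 | the presenter opened envelope 2) = (1/12) / (5/12) = 1/5.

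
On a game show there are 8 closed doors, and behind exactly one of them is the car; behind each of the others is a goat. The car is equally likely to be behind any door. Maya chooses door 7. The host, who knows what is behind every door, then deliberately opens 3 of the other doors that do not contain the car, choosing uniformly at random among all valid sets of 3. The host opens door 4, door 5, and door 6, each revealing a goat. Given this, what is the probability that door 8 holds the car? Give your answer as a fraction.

Condition on the true location of the car.
If it is behind any of doors 1, 2, 3, and 8 (prior 1/8 each): the host has 20 equally likely choices, so probability 1/20; weight (1/8)·(1/20) = 1/160 each.
If it is behind any of doors 4, 5, and 6 (prior 1/8 each): that door was opened and seen not to hold the prize — ruled out; weight (1/8)·0 = 0 each.
If it is behind door 7 (prior 1/8): the host has 35 equally likely choices, so probability 1/35; weight (1/8)·(1/35) = 1/280.
The weights sum to 1/35.
So P(the car behind door 8 | the host opened door 4, door 5, and door 6) = (1/160) / (1/35) = 7/32.

7/32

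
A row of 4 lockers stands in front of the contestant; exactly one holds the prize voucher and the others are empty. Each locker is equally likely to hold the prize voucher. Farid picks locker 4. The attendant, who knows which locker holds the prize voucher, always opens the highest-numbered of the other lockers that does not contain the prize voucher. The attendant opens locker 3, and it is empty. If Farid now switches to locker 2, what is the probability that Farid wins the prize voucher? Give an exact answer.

Consider each possible location of the prize voucher in turn.
If it is in any of lockers 1, 2, and 4 (prior 1/4 each): locker 3 is the highest-numbered option available, probability 1; weight (1/4)·1 = 1/4 each.
If it is in locker 3 (prior 1/4): the attendant opened locker 3, so this case is ruled out; weight (1/4)·0 = 0.
The weights sum to 3/4.
So P(the prize voucher in locker 2 | the attendant opened locker 3) = (1/4) / (3/4) = 1/3.

1/3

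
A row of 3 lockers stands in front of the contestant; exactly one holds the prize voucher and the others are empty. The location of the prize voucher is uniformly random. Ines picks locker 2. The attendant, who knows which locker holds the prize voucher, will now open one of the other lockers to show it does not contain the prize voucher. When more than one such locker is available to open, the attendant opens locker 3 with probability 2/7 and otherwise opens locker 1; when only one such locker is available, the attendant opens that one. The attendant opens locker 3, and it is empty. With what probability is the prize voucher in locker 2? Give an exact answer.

Consider each possible location of the prize voucher in turn.
If it is in locker 1 (prior 1/3): only locker 3 is available, probability 1; weight (1/3)·1 = 1/3.
If it is in locker 2 (prior 1/3): locker 3 is available, opened with probability 2/7; weight (1/3)·(2/7) = 2/21.
If it is in locker 3 (prior 1/3): the attendant opened locker 3, so this case is ruled out; weight (1/3)·0 = 0.
The weights sum to 3/7.
So P(the prize voucher in locker 2 | the attendant opened locker 3) = (2/21) / (3/7) = 2/9.

2/9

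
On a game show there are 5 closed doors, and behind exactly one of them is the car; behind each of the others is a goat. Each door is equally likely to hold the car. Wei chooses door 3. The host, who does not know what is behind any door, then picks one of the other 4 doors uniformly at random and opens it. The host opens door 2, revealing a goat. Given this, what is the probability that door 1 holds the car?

Condition on the true location of the car.
If it is behind any of doors 1, 3, 4, and 5 (prior 1/5 each): the host picks door 2 with probability 1/4 regardless, and it is not the prize; weight (1/5)·(1/4) = 1/20 each.
If it is behind door 2 (prior 1/5): the host opened door 2, so this case is ruled out; weight (1/5)·0 = 0.
The weights sum to 1/5.
So P(the car behind door 1 | the host opened door 2) = (1/20) / (1/5) = 1/4.

1/4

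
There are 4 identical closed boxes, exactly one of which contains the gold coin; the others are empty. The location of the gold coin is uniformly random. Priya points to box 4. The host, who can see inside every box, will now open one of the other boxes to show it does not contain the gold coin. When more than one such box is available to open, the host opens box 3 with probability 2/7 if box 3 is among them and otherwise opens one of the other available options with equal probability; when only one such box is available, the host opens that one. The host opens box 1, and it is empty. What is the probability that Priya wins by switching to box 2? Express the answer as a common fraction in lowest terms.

Apply Bayes' rule, conditioning on where the gold coin actually is.
If it is in box 1 (prior 1/4): the host opened box 1, so this case is ruled out; weight (1/4)·0 = 0.
If it is in box 2 (prior 1/4): box 3 is available but not opened, probability 5/7; weight (1/4)·(5/7) = 5/28.
If it is in box 3 (prior 1/4): box 3 holds the prize so is unavailable; the host chooses uniformly among the 2 others, probability 1/2; weight (1/4)·(1/2) = 1/8.
If it is in box 4 (prior 1/4): box 3 is available but not opened; box 1 gets probability (1 − 2/7)/2 = 5/14; weight (1/4)·(5/14) = 5/56.
The weights sum to 11/28.
So P(the gold coin in box 2 | the host opened box 1) = (5/28) / (11/28) = 5/11.

5/11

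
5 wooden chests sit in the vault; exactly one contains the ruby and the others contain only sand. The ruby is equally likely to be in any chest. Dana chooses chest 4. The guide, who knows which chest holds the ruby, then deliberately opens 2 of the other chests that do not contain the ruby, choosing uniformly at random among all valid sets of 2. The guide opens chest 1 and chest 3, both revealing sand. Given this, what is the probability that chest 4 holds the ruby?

1/5

Condition on the true location of the ruby.
If it is in either of chests 1 and 3 (prior 1/5 each): that chest was opened and seen not to hold the prize — ruled out; weight (1/5)·0 = 0 each.
If it is in either of chests 2 and 5 (prior 1/5 each): the guide has 3 equally likely choices, so probability 1/3; weight (1/5)·(1/3) = 1/15 each.
If it is in chest 4 (prior 1/5): the guide has 6 equally likely choices, so probability 1/6; weight (1/5)·(1/6) = 1/30.
The weights sum to 1/6.
So P(the ruby in chest 4 | the guide opened chest 1 and chest 3) = (1/30) / (1/6) = 1/5.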